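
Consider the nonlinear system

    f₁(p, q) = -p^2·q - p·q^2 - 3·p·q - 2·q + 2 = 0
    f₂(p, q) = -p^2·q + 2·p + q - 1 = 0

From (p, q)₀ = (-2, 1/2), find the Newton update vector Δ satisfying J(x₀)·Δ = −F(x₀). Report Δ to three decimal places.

At (-2, 1/2): F = (2.500, -6.500).
Jacobian J = [[-2·p·q - q^2 - 3·q, -p^2 - 2·p·q - 3·p - 2], [-2·p·q + 2, -p^2 + 1]].
At the point, J = [[0.250, 2.000], [4.000, -3.000]] (det J = -8.750).
Solving J·Δ = −F gives Δ = (0.629, -1.329).

(0.629, -1.329)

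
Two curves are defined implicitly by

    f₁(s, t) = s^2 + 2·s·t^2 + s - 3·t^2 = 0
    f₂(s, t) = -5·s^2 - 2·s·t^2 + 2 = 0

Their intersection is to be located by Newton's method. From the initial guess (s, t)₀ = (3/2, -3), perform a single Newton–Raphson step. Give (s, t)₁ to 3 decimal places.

(1.330, -1.299)

At (3/2, -3): F = (3.750, -36.250).
Jacobian J = [[2·s + 2·t^2 + 1, 4·s·t - 6·t], [-10·s - 2·t^2, -4·s·t]].
At the point, J = [[22.000, 0.000], [-33.000, 18.000]] (det J = 396.000).
Solving J·Δ = −F gives Δ = (-0.170, 1.701).
Then the next iterate is (s, t)₁ = (1.330, -1.299).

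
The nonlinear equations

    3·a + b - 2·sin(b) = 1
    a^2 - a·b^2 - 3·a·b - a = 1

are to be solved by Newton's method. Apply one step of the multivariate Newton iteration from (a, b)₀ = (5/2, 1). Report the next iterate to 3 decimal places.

(0.545, 0.420)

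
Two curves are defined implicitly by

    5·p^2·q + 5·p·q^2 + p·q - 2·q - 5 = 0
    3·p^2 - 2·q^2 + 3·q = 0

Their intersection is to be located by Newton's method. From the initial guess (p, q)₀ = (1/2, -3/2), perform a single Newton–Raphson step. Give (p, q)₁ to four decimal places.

At (1/2, -3/2): F = (1.0000, -8.2500).
Jacobian J = [[10·p·q + 5·q^2 + q, 5·p^2 + 10·p·q + p - 2], [6·p, -4·q + 3]].
At the point, J = [[2.2500, -7.7500], [3.0000, 9.0000]] (det J = 43.5000).
Solving J·Δ = −F gives Δ = (1.2629, 0.4957).
Then the next iterate is (p, q)₁ = (1.7629, -1.0043).

(1.7629, -1.0043)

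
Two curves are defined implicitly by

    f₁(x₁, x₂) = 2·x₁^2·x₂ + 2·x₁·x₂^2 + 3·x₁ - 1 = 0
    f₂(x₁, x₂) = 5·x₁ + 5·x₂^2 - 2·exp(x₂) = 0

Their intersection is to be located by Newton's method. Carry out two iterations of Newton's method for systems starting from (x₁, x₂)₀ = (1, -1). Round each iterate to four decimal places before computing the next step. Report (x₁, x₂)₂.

(-1.6728, -1.4393)

At (1, -1): F = (2.0000, 9.264241).
Jacobian J = [[4·x₁·x₂ + 2·x₂^2 + 3, 2·x₁^2 + 4·x₁·x₂], [5, 10·x₂ - 2·exp(x₂)]].
At the point, J = [[1.0000, -2.0000], [5.0000, -10.735759]] (det J = -0.735759).
Solving J·Δ = −F gives Δ = (-4.0000, -1.0000).
Then the next iterate is (x₁, x₂)₁ = (-3.0000, -2.0000).
Round to (-3.0000, -2.0000) and repeat: F = (-70.0000, 4.729329), J = [[35.0000, 42.0000], [5.0000, -20.270671]].
Δ = (1.3272, 0.5607), so (x₁, x₂)₂ = (-1.6728, -1.4393).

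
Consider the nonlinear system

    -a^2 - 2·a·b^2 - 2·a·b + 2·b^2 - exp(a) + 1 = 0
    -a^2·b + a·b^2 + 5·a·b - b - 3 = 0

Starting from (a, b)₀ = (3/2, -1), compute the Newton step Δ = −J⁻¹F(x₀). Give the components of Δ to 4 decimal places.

At (3/2, -1): F = (-3.731689, -5.7500).
Jacobian J = [[-2·a - 2·b^2 - 2·b - exp(a), -4·a·b - 2·a + 4·b], [-2·a·b + b^2 + 5·b, -a^2 + 2·a·b + 5·a - 1]].
At the point, J = [[-7.481689, -1.0000], [-1.0000, 1.2500]] (det J = -10.352111).
Solving J·Δ = −F gives Δ = (-1.0060, 3.7952).

(-1.0060, 3.7952)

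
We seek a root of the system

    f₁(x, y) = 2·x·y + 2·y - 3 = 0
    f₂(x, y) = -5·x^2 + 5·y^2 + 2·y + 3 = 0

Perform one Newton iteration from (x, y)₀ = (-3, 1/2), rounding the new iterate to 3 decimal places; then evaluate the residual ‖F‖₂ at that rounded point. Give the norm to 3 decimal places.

8.327

At (-3, 1/2): F = (-5.000, -39.750).
Jacobian J = [[2·y, 2·x + 2], [-10·x, 10·y + 2]].
At the point, J = [[1.000, -4.000], [30.000, 7.000]] (det J = 127.000).
Solving J·Δ = −F gives Δ = (1.528, -0.868).
Then the next iterate is (x, y)₁ = (-1.472, -0.368).
Re-evaluating at (-1.472, -0.368): F = (-2.65261, -7.89280), so ‖F‖₂ = 8.327.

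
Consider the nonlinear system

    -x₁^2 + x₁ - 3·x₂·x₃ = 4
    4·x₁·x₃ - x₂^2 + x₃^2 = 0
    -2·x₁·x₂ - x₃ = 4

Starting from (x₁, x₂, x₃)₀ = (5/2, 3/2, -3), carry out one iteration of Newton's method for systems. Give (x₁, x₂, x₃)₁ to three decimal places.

(1.028, 0.547, -2.319)

At (5/2, 3/2, -3): F = (5.750, -23.250, -8.500).
Jacobian J = [[-2·x₁ + 1, -3·x₃, -3·x₂], [4·x₃, -2·x₂, 4·x₁ + 2·x₃], [-2·x₂, -2·x₁, -1]].
At the point, J = [[-4.000, 9.000, -4.500], [-12.000, -3.000, 4.000], [-3.000, -5.000, -1.000]] (det J = -537.500).
Solving J·Δ = −F gives Δ = (-1.472, -0.953, 0.681).
Then the next iterate is (x₁, x₂, x₃)₁ = (1.028, 0.547, -2.319).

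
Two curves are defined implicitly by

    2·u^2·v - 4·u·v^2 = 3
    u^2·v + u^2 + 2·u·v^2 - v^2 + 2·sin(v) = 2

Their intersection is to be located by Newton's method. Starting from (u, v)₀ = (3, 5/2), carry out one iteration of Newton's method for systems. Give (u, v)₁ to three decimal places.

(2.023, 1.598)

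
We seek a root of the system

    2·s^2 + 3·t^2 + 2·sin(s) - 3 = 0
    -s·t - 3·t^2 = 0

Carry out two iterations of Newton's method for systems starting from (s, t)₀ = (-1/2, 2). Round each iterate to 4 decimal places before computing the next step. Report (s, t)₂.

At (-1/2, 2): F = (8.541149, -11.0000).
Jacobian J = [[4·s + 2·cos(s), 6·t], [-t, -s - 6·t]].
At the point, J = [[-0.244835, 12.0000], [-2.0000, -11.5000]] (det J = 26.815601).
Solving J·Δ = −F gives Δ = (-1.2596, -0.7375).
Then the next iterate is (s, t)₁ = (-1.7596, 1.2625).
Round to (-1.7596, 1.2625) and repeat: F = (6.009644, -2.560224), J = [[-7.413768, 7.5750], [-1.2625, -5.8154]].
Δ = (0.2953, -0.5044), so (s, t)₂ = (-1.4643, 0.7581).

(-1.4643, 0.7581)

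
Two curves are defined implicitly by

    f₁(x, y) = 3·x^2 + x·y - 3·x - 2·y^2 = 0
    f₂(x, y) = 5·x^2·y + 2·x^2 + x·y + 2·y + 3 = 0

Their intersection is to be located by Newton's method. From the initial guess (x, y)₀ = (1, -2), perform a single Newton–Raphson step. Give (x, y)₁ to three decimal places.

(0.888, -0.876)

At (1, -2): F = (-10.000, -11.000).
Jacobian J = [[6·x + y - 3, x - 4·y], [10·x·y + 4·x + y, 5·x^2 + x + 2]].
At the point, J = [[1.000, 9.000], [-18.000, 8.000]] (det J = 170.000).
Solving J·Δ = −F gives Δ = (-0.112, 1.124).
Then the next iterate is (x, y)₁ = (0.888, -0.876).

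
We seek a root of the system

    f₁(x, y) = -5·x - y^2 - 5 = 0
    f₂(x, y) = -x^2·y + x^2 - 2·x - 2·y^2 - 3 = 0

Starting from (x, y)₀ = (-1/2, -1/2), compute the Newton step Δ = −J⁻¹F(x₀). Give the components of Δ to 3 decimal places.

At (-1/2, -1/2): F = (-2.750, -2.125).
Jacobian J = [[-5, -2·y], [-2·x·y + 2·x - 2, -x^2 - 4·y]].
At the point, J = [[-5.000, 1.000], [-3.500, 1.750]] (det J = -5.250).
Solving J·Δ = −F gives Δ = (-0.512, 0.190).

(-0.512, 0.190)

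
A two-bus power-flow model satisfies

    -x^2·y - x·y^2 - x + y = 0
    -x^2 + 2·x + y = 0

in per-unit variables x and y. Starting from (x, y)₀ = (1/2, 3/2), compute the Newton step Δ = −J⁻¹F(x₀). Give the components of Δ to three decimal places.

At (1/2, 3/2): F = (-0.500, 2.250).
Jacobian J = [[-2·x·y - y^2 - 1, -x^2 - 2·x·y + 1], [-2·x + 2, 1]].
At the point, J = [[-4.750, -0.750], [1.000, 1.000]] (det J = -4.000).
Solving J·Δ = −F gives Δ = (0.297, -2.547).

(0.297, -2.547)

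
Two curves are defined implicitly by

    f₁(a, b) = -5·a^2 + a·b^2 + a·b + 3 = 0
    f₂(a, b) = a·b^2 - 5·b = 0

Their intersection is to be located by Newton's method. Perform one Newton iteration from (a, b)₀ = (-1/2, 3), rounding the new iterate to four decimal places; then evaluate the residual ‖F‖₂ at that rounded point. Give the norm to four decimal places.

At (-1/2, 3): F = (-4.2500, -19.5000).
Jacobian J = [[-10·a + b^2 + b, 2·a·b + a], [b^2, 2·a·b - 5]].
At the point, J = [[17.0000, -3.5000], [9.0000, -8.0000]] (det J = -104.5000).
Solving J·Δ = −F gives Δ = (-0.3278, -2.8062).
Then the next iterate is (a, b)₁ = (-0.8278, 0.1938).
Re-evaluating at (-0.8278, 0.1938): F = (-0.617783, -1.000091), so ‖F‖₂ = 1.1755.

1.1755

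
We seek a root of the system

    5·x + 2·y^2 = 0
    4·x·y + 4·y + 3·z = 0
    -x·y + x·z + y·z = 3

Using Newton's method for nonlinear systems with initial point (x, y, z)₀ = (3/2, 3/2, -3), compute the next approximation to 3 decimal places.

(-4.026, 4.105, -2.632)

At (3/2, 3/2, -3): F = (12.000, 6.000, -14.250).
Jacobian J = [[5, 4·y, 0], [4·y, 4·x + 4, 3], [-y + z, -x + z, x + y]].
At the point, J = [[5.000, 6.000, 0.000], [6.000, 10.000, 3.000], [-4.500, -4.500, 3.000]] (det J = 28.500).
Solving J·Δ = −F gives Δ = (-5.526, 2.605, 0.368).
Then the next iterate is (x, y, z)₁ = (-4.026, 4.105, -2.632).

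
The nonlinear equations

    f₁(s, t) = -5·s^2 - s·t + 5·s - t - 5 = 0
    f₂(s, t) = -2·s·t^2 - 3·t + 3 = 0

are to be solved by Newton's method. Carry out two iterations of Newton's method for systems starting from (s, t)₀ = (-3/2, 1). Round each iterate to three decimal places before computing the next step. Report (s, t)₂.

At (-3/2, 1): F = (-23.250, 3.000).
Jacobian J = [[-10·s - t + 5, -s - 1], [-2·t^2, -4·s·t - 3]].
At the point, J = [[19.000, 0.500], [-2.000, 3.000]] (det J = 58.000).
Solving J·Δ = −F gives Δ = (1.228, -0.181).
Then the next iterate is (s, t)₁ = (-0.272, 0.819).
Round to (-0.272, 0.819) and repeat: F = (-7.32615, 0.90789), J = [[6.901, -0.728], [-1.34152, -2.10893]].
Δ = (1.037, -0.229), so (s, t)₂ = (0.765, 0.590).

(0.765, 0.590)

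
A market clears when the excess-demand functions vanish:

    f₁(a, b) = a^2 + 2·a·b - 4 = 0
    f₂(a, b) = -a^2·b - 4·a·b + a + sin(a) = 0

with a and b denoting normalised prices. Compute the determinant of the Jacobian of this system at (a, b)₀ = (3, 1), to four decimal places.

-108.0600

J = [[2·a + 2·b, 2·a], [-2·a·b - 4·b + cos(a) + 1, -a^2 - 4·a]].
At the point, J = [[8.0000, 6.0000], [-9.989992, -21.0000]].
det J = -108.0600.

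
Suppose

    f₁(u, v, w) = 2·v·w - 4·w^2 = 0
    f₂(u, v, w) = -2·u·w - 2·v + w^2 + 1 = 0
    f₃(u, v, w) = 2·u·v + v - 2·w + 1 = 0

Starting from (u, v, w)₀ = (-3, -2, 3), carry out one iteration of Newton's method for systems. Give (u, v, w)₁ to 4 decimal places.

(-1.0820, -1.8607, 1.3156)

At (-3, -2, 3): F = (-48.0000, 32.0000, 5.0000).
Jacobian J = [[0, 2·w, 2·v - 8·w], [-2·w, -2, -2·u + 2·w], [2·v, 2·u + 1, -2]].
At the point, J = [[0.0000, 6.0000, -28.0000], [-6.0000, -2.0000, 12.0000], [-4.0000, -5.0000, -2.0000]] (det J = -976.0000).
Solving J·Δ = −F gives Δ = (1.9180, 0.1393, -1.6844).
Then the next iterate is (u, v, w)₁ = (-1.0820, -1.8607, 1.3156).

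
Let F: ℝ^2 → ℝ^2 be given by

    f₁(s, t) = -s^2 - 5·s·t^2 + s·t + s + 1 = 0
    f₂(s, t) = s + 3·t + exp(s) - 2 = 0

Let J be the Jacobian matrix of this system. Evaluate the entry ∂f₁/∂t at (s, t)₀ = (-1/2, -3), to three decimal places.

∂f₁/∂t = -10·s·t + s.
At (-1/2, -3) this is -15.500.

-15.500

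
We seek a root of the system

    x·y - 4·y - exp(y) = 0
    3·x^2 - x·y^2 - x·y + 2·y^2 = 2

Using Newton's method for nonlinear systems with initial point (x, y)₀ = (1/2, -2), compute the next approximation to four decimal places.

(1.9257, -0.8960)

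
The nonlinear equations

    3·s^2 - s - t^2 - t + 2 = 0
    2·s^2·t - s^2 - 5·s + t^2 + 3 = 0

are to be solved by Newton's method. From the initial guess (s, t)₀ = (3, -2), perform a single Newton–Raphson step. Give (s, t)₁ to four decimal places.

(1.5569, -1.8222)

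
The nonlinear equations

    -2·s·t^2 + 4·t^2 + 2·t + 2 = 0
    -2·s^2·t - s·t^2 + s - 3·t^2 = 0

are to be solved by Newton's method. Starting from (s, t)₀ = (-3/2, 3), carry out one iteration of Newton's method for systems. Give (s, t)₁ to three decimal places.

At (-3/2, 3): F = (71.000, -28.500).
Jacobian J = [[-2·t^2, -4·s·t + 8·t + 2], [-4·s·t - t^2 + 1, -2·s^2 - 2·s·t - 6·t]].
At the point, J = [[-18.000, 44.000], [10.000, -13.500]] (det J = -197.000).
Solving J·Δ = −F gives Δ = (1.500, -1.000).
Then the next iterate is (s, t)₁ = (0.000, 2.000).

(0.000, 2.000)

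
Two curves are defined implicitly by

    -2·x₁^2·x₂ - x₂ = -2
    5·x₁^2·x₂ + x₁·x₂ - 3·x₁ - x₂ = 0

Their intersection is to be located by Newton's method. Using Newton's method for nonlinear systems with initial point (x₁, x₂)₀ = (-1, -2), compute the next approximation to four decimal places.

(-1.7143, 2.5714)

At (-1, -2): F = (8.0000, -3.0000).
Jacobian J = [[-4·x₁·x₂, -2·x₁^2 - 1], [10·x₁·x₂ + x₂ - 3, 5·x₁^2 + x₁ - 1]].
At the point, J = [[-8.0000, -3.0000], [15.0000, 3.0000]] (det J = 21.0000).
Solving J·Δ = −F gives Δ = (-0.7143, 4.5714).
Then the next iterate is (x₁, x₂)₁ = (-1.7143, 2.5714).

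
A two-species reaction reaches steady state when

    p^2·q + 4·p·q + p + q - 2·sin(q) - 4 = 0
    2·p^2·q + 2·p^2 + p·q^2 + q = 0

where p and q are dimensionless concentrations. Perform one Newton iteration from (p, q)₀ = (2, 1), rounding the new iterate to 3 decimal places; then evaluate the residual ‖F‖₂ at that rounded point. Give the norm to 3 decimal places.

At (2, 1): F = (9.31706, 19.000).
Jacobian J = [[2·p·q + 4·q + 1, p^2 + 4·p - 2·cos(q) + 1], [4·p·q + 4·p + q^2, 2·p^2 + 2·p·q + 1]].
At the point, J = [[9.000, 11.91940], [17.000, 13.000]] (det J = -85.62972).
Solving J·Δ = −F gives Δ = (-1.230, 0.147).
Then the next iterate is (p, q)₁ = (0.770, 1.147).
Re-evaluating at (0.770, 1.147): F = (0.30675, 4.70593), so ‖F‖₂ = 4.716.

4.716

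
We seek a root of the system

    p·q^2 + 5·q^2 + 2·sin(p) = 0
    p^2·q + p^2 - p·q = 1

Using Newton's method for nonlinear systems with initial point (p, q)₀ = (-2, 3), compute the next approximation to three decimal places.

At (-2, 3): F = (25.18141, 21.000).
Jacobian J = [[q^2 + 2·cos(p), 2·p·q + 10·q], [2·p·q + 2·p - q, p^2 - p]].
At the point, J = [[8.16771, 18.000], [-19.000, 6.000]] (det J = 391.00624).
Solving J·Δ = −F gives Δ = (0.580, -1.662).
Then the next iterate is (p, q)₁ = (-1.420, 1.338).

(-1.420, 1.338)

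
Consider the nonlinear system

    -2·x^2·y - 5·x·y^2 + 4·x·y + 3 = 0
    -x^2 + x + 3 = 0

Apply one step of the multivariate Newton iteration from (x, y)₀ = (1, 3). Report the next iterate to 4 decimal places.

(4.0000, -3.1071)

At (1, 3): F = (-36.0000, 3.0000).
Jacobian J = [[-4·x·y - 5·y^2 + 4·y, -2·x^2 - 10·x·y + 4·x], [-2·x + 1, 0]].
At the point, J = [[-45.0000, -28.0000], [-1.0000, 0.0000]] (det J = -28.0000).
Solving J·Δ = −F gives Δ = (3.0000, -6.1071).
Then the next iterate is (x, y)₁ = (4.0000, -3.1071).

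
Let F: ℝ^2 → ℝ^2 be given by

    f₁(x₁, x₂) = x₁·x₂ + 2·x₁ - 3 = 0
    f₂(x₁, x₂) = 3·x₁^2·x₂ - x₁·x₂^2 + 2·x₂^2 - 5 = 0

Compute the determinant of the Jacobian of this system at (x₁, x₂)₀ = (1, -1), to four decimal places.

J = [[x₂ + 2, x₁], [6·x₁·x₂ - x₂^2, 3·x₁^2 - 2·x₁·x₂ + 4·x₂]].
At the point, J = [[1.0000, 1.0000], [-7.0000, 1.0000]].
det J = 8.0000.

8.0000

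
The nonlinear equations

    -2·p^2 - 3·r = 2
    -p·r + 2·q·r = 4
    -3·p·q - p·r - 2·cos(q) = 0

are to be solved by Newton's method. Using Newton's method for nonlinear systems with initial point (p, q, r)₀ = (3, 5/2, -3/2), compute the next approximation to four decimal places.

At (3, 5/2, -3/2): F = (-15.5000, -7.0000, -16.397713).
Jacobian J = [[-4·p, 0, -3], [-r, 2·r, -p + 2·q], [-3·q - r, -3·p + 2·sin(q), -p]].
At the point, J = [[-12.0000, 0.0000, -3.0000], [1.5000, -3.0000, 2.0000], [-6.0000, -7.803056, -3.0000]] (det J = -206.159586).
Solving J·Δ = −F gives Δ = (-1.9290, -1.5983, 2.5493).
Then the next iterate is (p, q, r)₁ = (1.0710, 0.9017, 1.0493).

(1.0710, 0.9017, 1.0493)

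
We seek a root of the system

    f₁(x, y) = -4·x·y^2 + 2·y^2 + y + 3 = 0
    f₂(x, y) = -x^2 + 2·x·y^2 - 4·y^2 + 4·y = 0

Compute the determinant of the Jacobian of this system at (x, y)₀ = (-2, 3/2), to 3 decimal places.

J = [[-4·y^2, -8·x·y + 4·y + 1], [-2·x + 2·y^2, 4·x·y - 8·y + 4]].
At the point, J = [[-9.000, 31.000], [8.500, -20.000]].
det J = -83.500.

-83.500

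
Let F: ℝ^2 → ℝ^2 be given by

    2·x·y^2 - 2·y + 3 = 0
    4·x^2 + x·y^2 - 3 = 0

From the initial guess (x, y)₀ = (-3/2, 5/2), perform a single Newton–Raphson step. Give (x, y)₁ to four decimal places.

At (-3/2, 5/2): F = (-20.7500, -3.3750).
Jacobian J = [[2·y^2, 4·x·y - 2], [8·x + y^2, 2·x·y]].
At the point, J = [[12.5000, -17.0000], [-5.7500, -7.5000]] (det J = -191.5000).
Solving J·Δ = −F gives Δ = (0.5131, -0.8433).
Then the next iterate is (x, y)₁ = (-0.9869, 1.6567).

(-0.9869, 1.6567)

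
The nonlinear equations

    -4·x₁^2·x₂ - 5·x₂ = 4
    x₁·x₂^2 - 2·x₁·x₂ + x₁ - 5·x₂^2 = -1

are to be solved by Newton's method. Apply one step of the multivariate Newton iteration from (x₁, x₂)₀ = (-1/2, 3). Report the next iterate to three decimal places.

At (-1/2, 3): F = (-22.000, -46.000).
Jacobian J = [[-8·x₁·x₂, -4·x₁^2 - 5], [x₂^2 - 2·x₂ + 1, 2·x₁·x₂ - 2·x₁ - 10·x₂]].
At the point, J = [[12.000, -6.000], [4.000, -32.000]] (det J = -360.000).
Solving J·Δ = −F gives Δ = (1.189, -1.289).
Then the next iterate is (x₁, x₂)₁ = (0.689, 1.711).

(0.689, 1.711)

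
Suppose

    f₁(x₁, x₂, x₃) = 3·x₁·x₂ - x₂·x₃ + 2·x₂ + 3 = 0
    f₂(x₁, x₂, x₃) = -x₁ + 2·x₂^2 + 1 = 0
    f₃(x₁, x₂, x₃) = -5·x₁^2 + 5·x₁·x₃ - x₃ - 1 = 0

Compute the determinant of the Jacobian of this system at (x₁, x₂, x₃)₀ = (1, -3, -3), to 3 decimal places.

-436.000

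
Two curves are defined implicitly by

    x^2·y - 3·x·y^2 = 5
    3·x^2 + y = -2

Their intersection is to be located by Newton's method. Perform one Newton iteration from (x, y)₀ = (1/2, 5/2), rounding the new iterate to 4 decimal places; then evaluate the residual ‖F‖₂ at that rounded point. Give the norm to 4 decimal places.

1457.2658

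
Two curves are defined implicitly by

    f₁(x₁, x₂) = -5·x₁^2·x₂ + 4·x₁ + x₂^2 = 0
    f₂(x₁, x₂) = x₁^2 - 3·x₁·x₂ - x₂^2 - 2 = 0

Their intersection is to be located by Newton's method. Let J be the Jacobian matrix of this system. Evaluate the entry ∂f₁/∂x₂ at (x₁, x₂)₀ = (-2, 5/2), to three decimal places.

-15.000

∂f₁/∂x₂ = -5·x₁^2 + 2·x₂.
At (-2, 5/2) this is -15.000.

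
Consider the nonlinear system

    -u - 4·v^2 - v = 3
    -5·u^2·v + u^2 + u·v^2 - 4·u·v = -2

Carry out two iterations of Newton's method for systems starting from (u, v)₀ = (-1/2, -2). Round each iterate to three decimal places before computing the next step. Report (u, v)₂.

At (-1/2, -2): F = (-16.500, -1.250).
Jacobian J = [[-1, -8·v - 1], [-10·u·v + 2·u + v^2 - 4·v, -5·u^2 + 2·u·v - 4·u]].
At the point, J = [[-1.000, 15.000], [1.000, 2.750]] (det J = -17.750).
Solving J·Δ = −F gives Δ = (-1.500, 1.000).
Then the next iterate is (u, v)₁ = (-2.000, -1.000).
Round to (-2.000, -1.000) and repeat: F = (-4.000, 16.000), J = [[-1.000, 7.000], [-19.000, -8.000]].
Δ = (0.567, 0.652), so (u, v)₂ = (-1.433, -0.348).

(-1.433, -0.348)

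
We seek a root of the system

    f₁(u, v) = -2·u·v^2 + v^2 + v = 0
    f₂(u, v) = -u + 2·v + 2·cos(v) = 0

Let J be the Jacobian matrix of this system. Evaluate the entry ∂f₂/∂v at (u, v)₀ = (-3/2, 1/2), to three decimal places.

1.041

∂f₂/∂v = -2·sin(v) + 2.
At (-3/2, 1/2) this is 1.041.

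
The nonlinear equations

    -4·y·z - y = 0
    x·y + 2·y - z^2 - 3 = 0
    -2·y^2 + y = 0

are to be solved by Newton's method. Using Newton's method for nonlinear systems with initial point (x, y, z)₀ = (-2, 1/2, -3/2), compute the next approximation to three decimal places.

(1.000, 0.500, -0.250)

At (-2, 1/2, -3/2): F = (2.500, -5.250, 0.000).
Jacobian J = [[0, -4·z - 1, -4·y], [y, x + 2, -2·z], [0, -4·y + 1, 0]].
At the point, J = [[0.000, 5.000, -2.000], [0.500, 0.000, 3.000], [0.000, -1.000, 0.000]] (det J = 1.000).
Solving J·Δ = −F gives Δ = (3.000, 0.000, 1.250).
Then the next iterate is (x, y, z)₁ = (1.000, 0.500, -0.250).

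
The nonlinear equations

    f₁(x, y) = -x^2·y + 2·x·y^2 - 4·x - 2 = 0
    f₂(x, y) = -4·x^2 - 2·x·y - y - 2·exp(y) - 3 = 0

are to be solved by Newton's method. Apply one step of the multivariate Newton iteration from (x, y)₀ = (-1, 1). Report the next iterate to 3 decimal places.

(0.758, 0.800)

At (-1, 1): F = (-1.000, -11.43656).
Jacobian J = [[-2·x·y + 2·y^2 - 4, -x^2 + 4·x·y], [-8·x - 2·y, -2·x - 2·exp(y) - 1]].
At the point, J = [[0.000, -5.000], [6.000, -4.43656]] (det J = 30.000).
Solving J·Δ = −F gives Δ = (1.758, -0.200).
Then the next iterate is (x, y)₁ = (0.758, 0.800).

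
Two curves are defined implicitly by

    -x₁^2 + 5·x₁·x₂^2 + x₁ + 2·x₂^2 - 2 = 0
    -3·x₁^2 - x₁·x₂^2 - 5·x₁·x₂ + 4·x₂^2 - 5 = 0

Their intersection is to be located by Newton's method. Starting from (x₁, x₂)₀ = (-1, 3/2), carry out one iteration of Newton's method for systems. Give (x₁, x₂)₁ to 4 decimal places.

At (-1, 3/2): F = (-10.7500, 10.7500).
Jacobian J = [[-2·x₁ + 5·x₂^2 + 1, 10·x₁·x₂ + 4·x₂], [-6·x₁ - x₂^2 - 5·x₂, -2·x₁·x₂ - 5·x₁ + 8·x₂]].
At the point, J = [[14.2500, -9.0000], [-3.7500, 20.0000]] (det J = 251.2500).
Solving J·Δ = −F gives Δ = (0.4706, -0.4493).
Then the next iterate is (x₁, x₂)₁ = (-0.5294, 1.0507).

(-0.5294, 1.0507)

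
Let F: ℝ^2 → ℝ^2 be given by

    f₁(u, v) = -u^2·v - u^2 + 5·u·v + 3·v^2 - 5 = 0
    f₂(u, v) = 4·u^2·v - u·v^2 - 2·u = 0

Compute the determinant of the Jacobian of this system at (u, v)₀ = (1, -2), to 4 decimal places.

J = [[-2·u·v - 2·u + 5·v, -u^2 + 5·u + 6·v], [8·u·v - v^2 - 2, 4·u^2 - 2·u·v]].
At the point, J = [[-8.0000, -8.0000], [-22.0000, 8.0000]].
det J = -240.0000.

-240.0000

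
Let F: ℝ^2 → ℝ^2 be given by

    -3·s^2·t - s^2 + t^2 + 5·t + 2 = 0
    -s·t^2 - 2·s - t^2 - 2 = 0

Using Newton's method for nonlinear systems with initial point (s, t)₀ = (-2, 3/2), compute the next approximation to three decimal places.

At (-2, 3/2): F = (-10.250, 4.250).
Jacobian J = [[-6·s·t - 2·s, -3·s^2 + 2·t + 5], [-t^2 - 2, -2·s·t - 2·t]].
At the point, J = [[22.000, -4.000], [-4.250, 3.000]] (det J = 49.000).
Solving J·Δ = −F gives Δ = (0.281, -1.019).
Then the next iterate is (s, t)₁ = (-1.719, 0.481).

(-1.719, 0.481)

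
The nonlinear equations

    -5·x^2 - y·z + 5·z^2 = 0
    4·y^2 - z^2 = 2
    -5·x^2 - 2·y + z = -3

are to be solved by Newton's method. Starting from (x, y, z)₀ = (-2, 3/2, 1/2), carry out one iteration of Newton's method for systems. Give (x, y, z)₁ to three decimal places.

(-1.095, 0.964, 0.821)

At (-2, 3/2, 1/2): F = (-19.500, 6.750, -19.500).
Jacobian J = [[-10·x, -z, -y + 10·z], [0, 8·y, -2·z], [-10·x, -2, 1]].
At the point, J = [[20.000, -0.500, 3.500], [0.000, 12.000, -1.000], [20.000, -2.000, 1.000]] (det J = -630.000).
Solving J·Δ = −F gives Δ = (0.905, -0.536, 0.321).
Then the next iterate is (x, y, z)₁ = (-1.095, 0.964, 0.821).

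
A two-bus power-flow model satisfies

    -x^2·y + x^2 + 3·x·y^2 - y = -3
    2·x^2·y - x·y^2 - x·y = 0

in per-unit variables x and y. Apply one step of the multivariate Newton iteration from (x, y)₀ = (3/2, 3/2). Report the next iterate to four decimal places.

(1.0578, 0.7021)

At (3/2, 3/2): F = (10.5000, 1.1250).
Jacobian J = [[-2·x·y + 2·x + 3·y^2, -x^2 + 6·x·y - 1], [4·x·y - y^2 - y, 2·x^2 - 2·x·y - x]].
At the point, J = [[5.2500, 10.2500], [5.2500, -1.5000]] (det J = -61.6875).
Solving J·Δ = −F gives Δ = (-0.4422, -0.7979).
Then the next iterate is (x, y)₁ = (1.0578, 0.7021).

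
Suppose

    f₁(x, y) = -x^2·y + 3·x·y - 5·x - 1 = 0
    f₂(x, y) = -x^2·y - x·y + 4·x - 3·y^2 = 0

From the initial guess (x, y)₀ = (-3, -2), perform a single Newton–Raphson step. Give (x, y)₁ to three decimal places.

(-2.659, 0.341)

At (-3, -2): F = (50.000, -12.000).
Jacobian J = [[-2·x·y + 3·y - 5, -x^2 + 3·x], [-2·x·y - y + 4, -x^2 - x - 6·y]].
At the point, J = [[-23.000, -18.000], [-6.000, 6.000]] (det J = -246.000).
Solving J·Δ = −F gives Δ = (0.341, 2.341).
Then the next iterate is (x, y)₁ = (-2.659, 0.341).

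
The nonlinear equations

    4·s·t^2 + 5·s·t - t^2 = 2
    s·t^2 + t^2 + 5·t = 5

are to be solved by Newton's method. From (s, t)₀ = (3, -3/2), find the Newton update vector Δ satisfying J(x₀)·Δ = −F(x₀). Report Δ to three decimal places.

(2.158, 0.194)

At (3, -3/2): F = (0.250, -3.500).
Jacobian J = [[4·t^2 + 5·t, 8·s·t + 5·s - 2·t], [t^2, 2·s·t + 2·t + 5]].
At the point, J = [[1.500, -18.000], [2.250, -7.000]] (det J = 30.000).
Solving J·Δ = −F gives Δ = (2.158, 0.194).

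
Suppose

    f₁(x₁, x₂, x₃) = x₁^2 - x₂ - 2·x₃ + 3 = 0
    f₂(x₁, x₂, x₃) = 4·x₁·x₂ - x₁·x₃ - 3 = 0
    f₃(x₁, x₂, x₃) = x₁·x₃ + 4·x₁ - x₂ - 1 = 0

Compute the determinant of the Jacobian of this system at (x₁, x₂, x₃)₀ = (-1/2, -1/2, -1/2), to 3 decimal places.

-19.500

J = [[2·x₁, -1, -2], [4·x₂ - x₃, 4·x₁, -x₁], [x₃ + 4, -1, x₁]].
At the point, J = [[-1.000, -1.000, -2.000], [-1.500, -2.000, 0.500], [3.500, -1.000, -0.500]].
det J = -19.500.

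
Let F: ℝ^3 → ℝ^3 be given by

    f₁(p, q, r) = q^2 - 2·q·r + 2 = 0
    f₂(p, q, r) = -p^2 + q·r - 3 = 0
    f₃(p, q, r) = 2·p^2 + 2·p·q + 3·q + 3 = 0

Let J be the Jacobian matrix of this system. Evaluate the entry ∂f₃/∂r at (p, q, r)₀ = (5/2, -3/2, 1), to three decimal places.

0.000

∂f₃/∂r = 0.
At (5/2, -3/2, 1) this is 0.000.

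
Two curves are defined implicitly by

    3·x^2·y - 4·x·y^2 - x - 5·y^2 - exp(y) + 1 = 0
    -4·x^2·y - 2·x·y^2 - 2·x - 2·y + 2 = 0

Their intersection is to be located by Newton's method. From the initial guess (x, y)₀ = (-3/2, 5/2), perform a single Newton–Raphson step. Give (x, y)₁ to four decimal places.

At (-3/2, 5/2): F = (13.442506, -3.7500).
Jacobian J = [[6·x·y - 4·y^2 - 1, 3·x^2 - 8·x·y - 10·y - exp(y)], [-8·x·y - 2·y^2 - 2, -4·x^2 - 4·x·y - 2]].
At the point, J = [[-48.5000, -0.432494], [15.5000, 4.0000]] (det J = -187.296344).
Solving J·Δ = −F gives Δ = (0.2784, -0.1414).
Then the next iterate is (x, y)₁ = (-1.2216, 2.3586).

(-1.2216, 2.3586)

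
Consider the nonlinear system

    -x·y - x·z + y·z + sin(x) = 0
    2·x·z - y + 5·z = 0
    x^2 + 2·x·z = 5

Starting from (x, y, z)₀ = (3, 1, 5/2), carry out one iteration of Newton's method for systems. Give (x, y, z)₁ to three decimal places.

(2.609, -1.408, 0.050)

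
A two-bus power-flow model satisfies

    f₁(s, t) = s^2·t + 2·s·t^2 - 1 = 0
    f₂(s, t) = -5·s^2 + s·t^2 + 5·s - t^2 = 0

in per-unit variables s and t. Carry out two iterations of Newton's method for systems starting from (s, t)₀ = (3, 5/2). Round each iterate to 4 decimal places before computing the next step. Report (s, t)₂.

(1.1355, 1.3330)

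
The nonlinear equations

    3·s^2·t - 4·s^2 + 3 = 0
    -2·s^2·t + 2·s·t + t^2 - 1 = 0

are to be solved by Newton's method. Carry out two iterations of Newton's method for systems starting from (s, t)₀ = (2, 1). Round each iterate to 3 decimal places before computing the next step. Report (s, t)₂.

At (2, 1): F = (-1.000, -4.000).
Jacobian J = [[6·s·t - 8·s, 3·s^2], [-4·s·t + 2·t, -2·s^2 + 2·s + 2·t]].
At the point, J = [[-4.000, 12.000], [-6.000, -2.000]] (det J = 80.000).
Solving J·Δ = −F gives Δ = (-0.625, -0.125).
Then the next iterate is (s, t)₁ = (1.375, 0.875).
Round to (1.375, 0.875) and repeat: F = (0.40039, -1.13672), J = [[-3.78125, 5.67188], [-3.06250, 0.71875]].
Δ = (-0.460, -0.377), so (s, t)₂ = (0.915, 0.498).

(0.915, 0.498)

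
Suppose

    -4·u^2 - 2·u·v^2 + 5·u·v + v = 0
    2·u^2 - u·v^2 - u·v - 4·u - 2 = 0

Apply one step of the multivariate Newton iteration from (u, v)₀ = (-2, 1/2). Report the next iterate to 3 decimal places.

(-1.939, -3.182)

At (-2, 1/2): F = (-19.500, 15.500).
Jacobian J = [[-8·u - 2·v^2 + 5·v, -4·u·v + 5·u + 1], [4·u - v^2 - v - 4, -2·u·v - u]].
At the point, J = [[18.000, -5.000], [-12.750, 4.000]] (det J = 8.250).
Solving J·Δ = −F gives Δ = (0.061, -3.682).
Then the next iterate is (u, v)₁ = (-1.939, -3.182).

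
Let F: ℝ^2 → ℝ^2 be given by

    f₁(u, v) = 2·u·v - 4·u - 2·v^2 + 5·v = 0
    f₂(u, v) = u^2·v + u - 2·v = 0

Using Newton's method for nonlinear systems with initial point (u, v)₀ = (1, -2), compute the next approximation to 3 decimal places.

(1.358, -0.075)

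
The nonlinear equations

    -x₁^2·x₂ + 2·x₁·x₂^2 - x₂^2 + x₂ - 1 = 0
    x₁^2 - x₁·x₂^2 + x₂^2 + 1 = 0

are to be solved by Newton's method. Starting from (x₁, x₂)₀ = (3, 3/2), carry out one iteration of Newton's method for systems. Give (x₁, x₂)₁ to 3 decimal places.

(40.333, 25.750)

At (3, 3/2): F = (-1.750, 5.500).
Jacobian J = [[-2·x₁·x₂ + 2·x₂^2, -x₁^2 + 4·x₁·x₂ - 2·x₂ + 1], [2·x₁ - x₂^2, -2·x₁·x₂ + 2·x₂]].
At the point, J = [[-4.500, 7.000], [3.750, -6.000]] (det J = 0.750).
Solving J·Δ = −F gives Δ = (37.333, 24.250).
Then the next iterate is (x₁, x₂)₁ = (40.333, 25.750).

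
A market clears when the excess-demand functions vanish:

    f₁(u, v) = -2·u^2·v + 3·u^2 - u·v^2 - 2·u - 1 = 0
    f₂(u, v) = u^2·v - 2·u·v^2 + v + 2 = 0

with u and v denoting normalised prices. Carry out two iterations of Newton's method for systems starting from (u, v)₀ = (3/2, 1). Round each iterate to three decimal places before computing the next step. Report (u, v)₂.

(-0.694, 0.305)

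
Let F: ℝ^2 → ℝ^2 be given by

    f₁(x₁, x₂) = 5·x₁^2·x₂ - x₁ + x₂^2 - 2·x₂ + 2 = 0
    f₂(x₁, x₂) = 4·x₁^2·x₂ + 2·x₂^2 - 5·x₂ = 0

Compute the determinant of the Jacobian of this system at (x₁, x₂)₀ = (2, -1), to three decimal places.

109.000

J = [[10·x₁·x₂ - 1, 5·x₁^2 + 2·x₂ - 2], [8·x₁·x₂, 4·x₁^2 + 4·x₂ - 5]].
At the point, J = [[-21.000, 16.000], [-16.000, 7.000]].
det J = 109.000.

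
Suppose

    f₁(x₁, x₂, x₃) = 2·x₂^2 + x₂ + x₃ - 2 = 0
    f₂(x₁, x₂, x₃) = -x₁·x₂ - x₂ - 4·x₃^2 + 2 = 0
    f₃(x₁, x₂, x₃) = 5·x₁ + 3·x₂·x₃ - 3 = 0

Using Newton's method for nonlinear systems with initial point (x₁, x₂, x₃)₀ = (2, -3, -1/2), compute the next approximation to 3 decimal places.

At (2, -3, -1/2): F = (12.500, 10.000, 11.500).
Jacobian J = [[0, 4·x₂ + 1, 1], [-x₂, -x₁ - 1, -8·x₃], [5, 3·x₃, 3·x₂]].
At the point, J = [[0.000, -11.000, 1.000], [3.000, -3.000, 4.000], [5.000, -1.500, -9.000]] (det J = -506.500).
Solving J·Δ = −F gives Δ = (-2.101, 1.129, -0.077).
Then the next iterate is (x₁, x₂, x₃)₁ = (-0.101, -1.871, -0.577).

(-0.101, -1.871, -0.577)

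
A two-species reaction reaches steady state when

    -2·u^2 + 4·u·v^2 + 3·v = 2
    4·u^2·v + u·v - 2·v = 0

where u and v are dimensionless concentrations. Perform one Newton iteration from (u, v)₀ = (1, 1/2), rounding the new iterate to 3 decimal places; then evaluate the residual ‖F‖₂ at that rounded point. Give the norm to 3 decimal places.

0.367

At (1, 1/2): F = (-1.500, 1.500).
Jacobian J = [[-4·u + 4·v^2, 8·u·v + 3], [8·u·v + v, 4·u^2 + u - 2]].
At the point, J = [[-3.000, 7.000], [4.500, 3.000]] (det J = -40.500).
Solving J·Δ = −F gives Δ = (-0.370, 0.056).
Then the next iterate is (u, v)₁ = (0.630, 0.556).
Re-evaluating at (0.630, 0.556): F = (-0.34678, 0.12099), so ‖F‖₂ = 0.367.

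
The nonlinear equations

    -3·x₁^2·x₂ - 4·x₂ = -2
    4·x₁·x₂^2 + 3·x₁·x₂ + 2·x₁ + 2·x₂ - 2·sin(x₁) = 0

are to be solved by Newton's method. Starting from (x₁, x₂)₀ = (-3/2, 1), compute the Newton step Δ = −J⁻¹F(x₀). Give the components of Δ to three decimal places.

At (-3/2, 1): F = (-8.750, -9.50501).
Jacobian J = [[-6·x₁·x₂, -3·x₁^2 - 4], [4·x₂^2 + 3·x₂ - 2·cos(x₁) + 2, 8·x₁·x₂ + 3·x₁ + 2]].
At the point, J = [[9.000, -10.750], [8.85853, -14.500]] (det J = -35.27085).
Solving J·Δ = −F gives Δ = (0.700, -0.228).

(0.700, -0.228)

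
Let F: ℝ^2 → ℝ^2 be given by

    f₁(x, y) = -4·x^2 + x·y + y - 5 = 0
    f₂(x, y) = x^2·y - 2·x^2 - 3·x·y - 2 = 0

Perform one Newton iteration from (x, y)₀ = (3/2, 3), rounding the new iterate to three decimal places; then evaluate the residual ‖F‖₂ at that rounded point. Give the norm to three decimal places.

4.858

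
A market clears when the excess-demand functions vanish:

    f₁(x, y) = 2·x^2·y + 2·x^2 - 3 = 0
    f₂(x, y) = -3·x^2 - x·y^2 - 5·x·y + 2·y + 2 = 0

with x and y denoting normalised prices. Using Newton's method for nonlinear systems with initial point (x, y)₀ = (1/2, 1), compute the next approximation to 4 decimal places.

(2.4167, -10.3333)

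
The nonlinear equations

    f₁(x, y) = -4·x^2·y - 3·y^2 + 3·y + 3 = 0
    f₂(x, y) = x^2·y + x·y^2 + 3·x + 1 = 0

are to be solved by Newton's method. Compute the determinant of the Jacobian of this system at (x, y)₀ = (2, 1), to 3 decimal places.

24.000

J = [[-8·x·y, -4·x^2 - 6·y + 3], [2·x·y + y^2 + 3, x^2 + 2·x·y]].
At the point, J = [[-16.000, -19.000], [8.000, 8.000]].
det J = 24.000.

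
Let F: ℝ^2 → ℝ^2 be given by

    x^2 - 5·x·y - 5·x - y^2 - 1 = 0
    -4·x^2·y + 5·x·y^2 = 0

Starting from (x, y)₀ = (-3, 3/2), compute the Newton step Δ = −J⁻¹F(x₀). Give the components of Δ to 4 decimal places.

At (-3, 3/2): F = (43.2500, -87.7500).
Jacobian J = [[2·x - 5·y - 5, -5·x - 2·y], [-8·x·y + 5·y^2, -4·x^2 + 10·x·y]].
At the point, J = [[-18.5000, 12.0000], [47.2500, -81.0000]] (det J = 931.5000).
Solving J·Δ = −F gives Δ = (2.6304, 0.4511).

(2.6304, 0.4511)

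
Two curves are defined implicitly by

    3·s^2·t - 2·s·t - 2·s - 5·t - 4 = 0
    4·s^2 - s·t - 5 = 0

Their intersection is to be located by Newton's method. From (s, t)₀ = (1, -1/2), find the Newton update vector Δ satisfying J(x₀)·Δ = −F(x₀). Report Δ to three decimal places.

(-0.053, -0.947)

At (1, -1/2): F = (-4.000, -0.500).
Jacobian J = [[6·s·t - 2·t - 2, 3·s^2 - 2·s - 5], [8·s - t, -s]].
At the point, J = [[-4.000, -4.000], [8.500, -1.000]] (det J = 38.000).
Solving J·Δ = −F gives Δ = (-0.053, -0.947).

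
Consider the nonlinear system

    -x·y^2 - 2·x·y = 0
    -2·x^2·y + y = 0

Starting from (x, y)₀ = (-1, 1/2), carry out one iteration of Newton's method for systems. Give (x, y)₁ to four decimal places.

(-0.9474, 0.1053)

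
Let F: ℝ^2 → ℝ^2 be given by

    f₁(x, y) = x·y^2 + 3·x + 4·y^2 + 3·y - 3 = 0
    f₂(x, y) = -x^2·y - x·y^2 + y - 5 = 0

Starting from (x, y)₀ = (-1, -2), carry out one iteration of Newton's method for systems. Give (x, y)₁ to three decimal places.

(-1.090, -2.070)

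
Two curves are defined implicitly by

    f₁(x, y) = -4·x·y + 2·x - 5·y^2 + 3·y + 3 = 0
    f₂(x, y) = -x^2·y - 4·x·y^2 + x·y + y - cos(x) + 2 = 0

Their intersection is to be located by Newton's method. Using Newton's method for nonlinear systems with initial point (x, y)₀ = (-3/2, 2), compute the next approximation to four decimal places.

(-0.6954, 1.3793)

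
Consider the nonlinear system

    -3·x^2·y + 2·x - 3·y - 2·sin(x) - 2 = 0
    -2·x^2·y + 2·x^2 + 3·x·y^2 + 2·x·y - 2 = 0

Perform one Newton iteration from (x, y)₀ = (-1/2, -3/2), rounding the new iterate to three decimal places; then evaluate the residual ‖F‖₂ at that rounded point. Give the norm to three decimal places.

At (-1/2, -3/2): F = (3.58385, -2.625).
Jacobian J = [[-6·x·y - 2·cos(x) + 2, -3·x^2 - 3], [-4·x·y + 4·x + 3·y^2 + 2·y, -2·x^2 + 6·x·y + 2·x]].
At the point, J = [[-4.25517, -3.750], [-1.250, 3.000]] (det J = -17.45300).
Solving J·Δ = −F gives Δ = (0.052, 0.897).
Then the next iterate is (x, y)₁ = (-0.448, -0.603).
Re-evaluating at (-0.448, -0.603): F = (0.14240, -1.30495), so ‖F‖₂ = 1.313.

1.313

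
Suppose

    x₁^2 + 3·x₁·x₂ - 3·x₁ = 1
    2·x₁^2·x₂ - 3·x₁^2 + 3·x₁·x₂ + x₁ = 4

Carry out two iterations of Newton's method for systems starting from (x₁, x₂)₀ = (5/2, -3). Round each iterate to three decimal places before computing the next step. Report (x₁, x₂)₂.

(1.539, 0.544)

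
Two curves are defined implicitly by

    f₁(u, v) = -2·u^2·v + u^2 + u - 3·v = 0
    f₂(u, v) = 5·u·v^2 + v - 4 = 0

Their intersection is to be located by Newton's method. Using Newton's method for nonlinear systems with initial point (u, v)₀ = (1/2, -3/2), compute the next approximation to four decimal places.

(6.1091, 8.2273)

At (1/2, -3/2): F = (6.0000, 0.1250).
Jacobian J = [[-4·u·v + 2·u + 1, -2·u^2 - 3], [5·v^2, 10·u·v + 1]].
At the point, J = [[5.0000, -3.5000], [11.2500, -6.5000]] (det J = 6.8750).
Solving J·Δ = −F gives Δ = (5.6091, 9.7273).
Then the next iterate is (u, v)₁ = (6.1091, 8.2273).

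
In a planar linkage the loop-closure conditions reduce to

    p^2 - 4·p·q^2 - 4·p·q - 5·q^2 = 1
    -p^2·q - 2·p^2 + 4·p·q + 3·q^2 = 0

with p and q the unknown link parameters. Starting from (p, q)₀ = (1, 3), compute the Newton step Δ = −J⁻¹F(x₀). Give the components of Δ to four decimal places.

(0.0224, -1.6212)

At (1, 3): F = (-93.0000, 34.0000).
Jacobian J = [[2·p - 4·q^2 - 4·q, -8·p·q - 4·p - 10·q], [-2·p·q - 4·p + 4·q, -p^2 + 4·p + 6·q]].
At the point, J = [[-46.0000, -58.0000], [2.0000, 21.0000]] (det J = -850.0000).
Solving J·Δ = −F gives Δ = (0.0224, -1.6212).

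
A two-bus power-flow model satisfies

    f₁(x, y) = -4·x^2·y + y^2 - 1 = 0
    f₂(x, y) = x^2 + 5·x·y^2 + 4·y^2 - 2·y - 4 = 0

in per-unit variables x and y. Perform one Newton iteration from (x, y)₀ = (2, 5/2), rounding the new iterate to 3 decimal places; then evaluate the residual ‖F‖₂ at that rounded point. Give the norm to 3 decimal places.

25.213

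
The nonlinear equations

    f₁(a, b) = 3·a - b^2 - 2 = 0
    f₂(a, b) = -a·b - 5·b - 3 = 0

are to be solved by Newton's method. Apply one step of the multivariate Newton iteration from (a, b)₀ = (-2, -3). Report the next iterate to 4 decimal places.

At (-2, -3): F = (-17.0000, 6.0000).
Jacobian J = [[3, -2·b], [-b, -a - 5]].
At the point, J = [[3.0000, 6.0000], [3.0000, -3.0000]] (det J = -27.0000).
Solving J·Δ = −F gives Δ = (0.5556, 2.5556).
Then the next iterate is (a, b)₁ = (-1.4444, -0.4444).

(-1.4444, -0.4444)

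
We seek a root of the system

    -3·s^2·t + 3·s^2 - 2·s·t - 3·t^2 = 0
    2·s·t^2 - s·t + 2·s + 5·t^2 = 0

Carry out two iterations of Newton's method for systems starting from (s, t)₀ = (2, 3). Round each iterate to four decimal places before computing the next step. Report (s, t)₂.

(1.3619, 0.7819)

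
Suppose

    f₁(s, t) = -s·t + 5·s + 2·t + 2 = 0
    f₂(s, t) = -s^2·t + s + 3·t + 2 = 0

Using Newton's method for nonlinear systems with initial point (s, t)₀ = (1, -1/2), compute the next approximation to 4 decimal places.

At (1, -1/2): F = (6.5000, 2.0000).
Jacobian J = [[-t + 5, -s + 2], [-2·s·t + 1, -s^2 + 3]].
At the point, J = [[5.5000, 1.0000], [2.0000, 2.0000]] (det J = 9.0000).
Solving J·Δ = −F gives Δ = (-1.2222, 0.2222).
Then the next iterate is (s, t)₁ = (-0.2222, -0.2778).

(-0.2222, -0.2778)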